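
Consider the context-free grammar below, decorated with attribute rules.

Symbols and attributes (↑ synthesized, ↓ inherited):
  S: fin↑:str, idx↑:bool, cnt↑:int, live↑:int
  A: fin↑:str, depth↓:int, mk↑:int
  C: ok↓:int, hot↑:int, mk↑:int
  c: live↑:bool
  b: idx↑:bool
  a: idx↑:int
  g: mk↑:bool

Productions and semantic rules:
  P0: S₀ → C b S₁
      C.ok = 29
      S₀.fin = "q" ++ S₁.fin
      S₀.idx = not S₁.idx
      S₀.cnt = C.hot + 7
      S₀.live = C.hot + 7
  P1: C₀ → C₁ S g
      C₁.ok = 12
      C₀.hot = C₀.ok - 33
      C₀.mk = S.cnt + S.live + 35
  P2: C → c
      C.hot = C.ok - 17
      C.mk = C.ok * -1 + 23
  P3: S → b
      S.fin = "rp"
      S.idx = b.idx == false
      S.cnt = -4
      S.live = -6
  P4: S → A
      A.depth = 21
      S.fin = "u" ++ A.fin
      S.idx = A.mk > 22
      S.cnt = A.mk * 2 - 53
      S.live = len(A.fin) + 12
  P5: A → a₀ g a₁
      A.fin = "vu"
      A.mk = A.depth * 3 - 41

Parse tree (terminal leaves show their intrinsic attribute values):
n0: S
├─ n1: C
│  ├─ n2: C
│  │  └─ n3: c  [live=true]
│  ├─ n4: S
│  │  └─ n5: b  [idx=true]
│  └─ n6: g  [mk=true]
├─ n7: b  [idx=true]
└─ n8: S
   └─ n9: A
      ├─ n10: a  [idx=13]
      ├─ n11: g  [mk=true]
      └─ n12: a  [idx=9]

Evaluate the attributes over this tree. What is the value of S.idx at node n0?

1. n1.ok = 29  [29]
2. n2.ok = 12  [12]
3. n3.live = true  [terminal]
4. n2.hot = -5  [C.ok - 17]
5. n2.mk = 11  [C.ok * -1 + 23]
6. n5.idx = true  [terminal]
7. n4.fin = "rp"  ["rp"]
8. n4.idx = false  [b.idx == false]
9. n4.cnt = -4  [-4]
10. n4.live = -6  [-6]
11. n6.mk = true  [terminal]
12. n1.hot = -4  [C₀.ok - 33]
13. n1.mk = 25  [S.cnt + S.live + 35]
14. n7.idx = true  [terminal]
15. n9.depth = 21  [21]
16. n10.idx = 13  [terminal]
17. n11.mk = true  [terminal]
18. n12.idx = 9  [terminal]
19. n9.fin = "vu"  ["vu"]
20. n9.mk = 22  [A.depth * 3 - 41]
21. n8.fin = "uvu"  ["u" ++ A.fin]
22. n8.idx = false  [A.mk > 22]
23. n8.cnt = -9  [A.mk * 2 - 53]
24. n8.live = 14  [len(A.fin) + 12]
25. n0.fin = "quvu"  ["q" ++ S₁.fin]
26. n0.idx = true  [not S₁.idx]
27. n0.cnt = 3  [C.hot + 7]
28. n0.live = 3  [C.hot + 7]

true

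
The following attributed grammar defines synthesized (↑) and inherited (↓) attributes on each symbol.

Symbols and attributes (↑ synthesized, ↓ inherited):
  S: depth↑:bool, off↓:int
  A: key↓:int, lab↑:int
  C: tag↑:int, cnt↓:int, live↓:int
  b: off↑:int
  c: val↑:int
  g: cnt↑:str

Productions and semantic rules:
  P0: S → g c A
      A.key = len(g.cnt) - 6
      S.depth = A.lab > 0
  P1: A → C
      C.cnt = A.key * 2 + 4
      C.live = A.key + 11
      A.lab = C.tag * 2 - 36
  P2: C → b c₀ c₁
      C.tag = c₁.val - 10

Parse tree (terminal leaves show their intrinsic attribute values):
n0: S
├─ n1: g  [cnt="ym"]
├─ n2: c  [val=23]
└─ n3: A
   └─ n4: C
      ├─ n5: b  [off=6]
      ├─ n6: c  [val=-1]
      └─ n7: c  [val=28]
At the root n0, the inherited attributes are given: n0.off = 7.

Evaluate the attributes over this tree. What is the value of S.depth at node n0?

false

1. n0.off = 7  [given at root]
2. n1.cnt = "ym"  [terminal]
3. n2.val = 23  [terminal]
4. n3.key = -4  [len(g.cnt) - 6]
5. n4.cnt = -4  [A.key * 2 + 4]
6. n4.live = 7  [A.key + 11]
7. n5.off = 6  [terminal]
8. n6.val = -1  [terminal]
9. n7.val = 28  [terminal]
10. n4.tag = 18  [c₁.val - 10]
11. n3.lab = 0  [C.tag * 2 - 36]
12. n0.depth = false  [A.lab > 0]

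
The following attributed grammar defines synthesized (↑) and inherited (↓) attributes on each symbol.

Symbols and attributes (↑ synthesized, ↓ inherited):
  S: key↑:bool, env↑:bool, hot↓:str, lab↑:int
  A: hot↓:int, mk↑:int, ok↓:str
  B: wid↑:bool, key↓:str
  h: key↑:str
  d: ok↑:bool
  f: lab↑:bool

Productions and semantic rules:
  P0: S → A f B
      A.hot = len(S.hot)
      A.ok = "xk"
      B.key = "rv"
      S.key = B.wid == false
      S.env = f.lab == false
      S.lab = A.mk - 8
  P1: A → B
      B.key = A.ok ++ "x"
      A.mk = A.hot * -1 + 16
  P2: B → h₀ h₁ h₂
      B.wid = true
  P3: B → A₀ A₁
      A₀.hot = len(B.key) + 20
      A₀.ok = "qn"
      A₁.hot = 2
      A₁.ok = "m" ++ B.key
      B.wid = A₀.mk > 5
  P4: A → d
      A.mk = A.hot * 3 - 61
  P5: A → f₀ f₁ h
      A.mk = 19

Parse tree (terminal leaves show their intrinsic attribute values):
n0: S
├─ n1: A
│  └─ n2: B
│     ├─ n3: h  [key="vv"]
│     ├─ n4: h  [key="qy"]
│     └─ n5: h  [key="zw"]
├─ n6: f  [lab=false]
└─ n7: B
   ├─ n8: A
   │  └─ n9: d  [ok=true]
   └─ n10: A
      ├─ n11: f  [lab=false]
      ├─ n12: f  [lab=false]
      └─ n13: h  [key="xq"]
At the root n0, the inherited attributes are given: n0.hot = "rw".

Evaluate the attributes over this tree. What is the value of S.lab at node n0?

6

1. n0.hot = "rw"  [given at root]
2. n1.hot = 2  [len(S.hot)]
3. n1.ok = "xk"  ["xk"]
4. n2.key = "xkx"  [A.ok ++ "x"]
5. n3.key = "vv"  [terminal]
6. n4.key = "qy"  [terminal]
7. n5.key = "zw"  [terminal]
8. n2.wid = true  [true]
9. n1.mk = 14  [A.hot * -1 + 16]
10. n6.lab = false  [terminal]
11. n7.key = "rv"  ["rv"]
12. n8.hot = 22  [len(B.key) + 20]
13. n8.ok = "qn"  ["qn"]
14. n9.ok = true  [terminal]
15. n8.mk = 5  [A.hot * 3 - 61]
16. n10.hot = 2  [2]
17. n10.ok = "mrv"  ["m" ++ B.key]
18. n11.lab = false  [terminal]
19. n12.lab = false  [terminal]
20. n13.key = "xq"  [terminal]
21. n10.mk = 19  [19]
22. n7.wid = false  [A₀.mk > 5]
23. n0.key = true  [B.wid == false]
24. n0.env = true  [f.lab == false]
25. n0.lab = 6  [A.mk - 8]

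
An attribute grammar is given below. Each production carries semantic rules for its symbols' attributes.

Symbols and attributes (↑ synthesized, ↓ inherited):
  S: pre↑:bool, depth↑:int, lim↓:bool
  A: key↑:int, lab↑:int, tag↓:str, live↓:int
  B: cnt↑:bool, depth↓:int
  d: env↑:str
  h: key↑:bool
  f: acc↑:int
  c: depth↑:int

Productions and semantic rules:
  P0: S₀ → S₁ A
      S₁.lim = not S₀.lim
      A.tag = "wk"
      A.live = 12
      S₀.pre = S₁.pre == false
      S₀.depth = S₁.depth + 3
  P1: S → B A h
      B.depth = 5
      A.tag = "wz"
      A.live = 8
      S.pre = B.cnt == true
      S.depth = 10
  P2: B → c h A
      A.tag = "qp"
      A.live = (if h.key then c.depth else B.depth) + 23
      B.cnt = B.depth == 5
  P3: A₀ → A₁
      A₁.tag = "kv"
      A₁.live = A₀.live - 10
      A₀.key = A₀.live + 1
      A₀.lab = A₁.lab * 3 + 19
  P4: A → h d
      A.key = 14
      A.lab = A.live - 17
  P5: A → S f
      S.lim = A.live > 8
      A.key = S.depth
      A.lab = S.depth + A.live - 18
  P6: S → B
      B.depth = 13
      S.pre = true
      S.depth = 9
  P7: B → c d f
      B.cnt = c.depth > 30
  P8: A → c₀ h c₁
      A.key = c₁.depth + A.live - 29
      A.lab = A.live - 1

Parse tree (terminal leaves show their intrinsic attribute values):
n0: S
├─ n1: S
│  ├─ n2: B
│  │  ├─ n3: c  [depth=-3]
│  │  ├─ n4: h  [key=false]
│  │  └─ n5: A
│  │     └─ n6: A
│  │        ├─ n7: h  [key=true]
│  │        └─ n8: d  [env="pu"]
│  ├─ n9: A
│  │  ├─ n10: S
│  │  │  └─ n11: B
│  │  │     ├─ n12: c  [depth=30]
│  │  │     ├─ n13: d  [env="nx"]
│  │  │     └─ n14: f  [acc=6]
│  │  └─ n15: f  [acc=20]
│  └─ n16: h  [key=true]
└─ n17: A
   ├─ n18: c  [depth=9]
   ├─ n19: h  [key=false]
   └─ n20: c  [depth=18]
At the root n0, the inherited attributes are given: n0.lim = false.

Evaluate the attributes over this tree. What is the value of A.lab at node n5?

22

1. n0.lim = false  [given at root]
2. n1.lim = true  [not S₀.lim]
3. n2.depth = 5  [5]
4. n3.depth = -3  [terminal]
5. n4.key = false  [terminal]
6. n5.tag = "qp"  ["qp"]
7. n5.live = 28  [(if h.key then c.depth else B.depth) + 23]
8. n6.tag = "kv"  ["kv"]
9. n6.live = 18  [A₀.live - 10]
10. n7.key = true  [terminal]
11. n8.env = "pu"  [terminal]
12. n6.key = 14  [14]
13. n6.lab = 1  [A.live - 17]
14. n5.key = 29  [A₀.live + 1]
15. n5.lab = 22  [A₁.lab * 3 + 19]
16. n2.cnt = true  [B.depth == 5]
17. n9.tag = "wz"  ["wz"]
18. n9.live = 8  [8]
19. n10.lim = false  [A.live > 8]
20. n11.depth = 13  [13]
21. n12.depth = 30  [terminal]
22. n13.env = "nx"  [terminal]
23. n14.acc = 6  [terminal]
24. n11.cnt = false  [c.depth > 30]
25. n10.pre = true  [true]
26. n10.depth = 9  [9]
27. n15.acc = 20  [terminal]
28. n9.key = 9  [S.depth]
29. n9.lab = -1  [S.depth + A.live - 18]
30. n16.key = true  [terminal]
31. n1.pre = true  [B.cnt == true]
32. n1.depth = 10  [10]
33. n17.tag = "wk"  ["wk"]
34. n17.live = 12  [12]
35. n18.depth = 9  [terminal]
36. n19.key = false  [terminal]
37. n20.depth = 18  [terminal]
38. n17.key = 1  [c₁.depth + A.live - 29]
39. n17.lab = 11  [A.live - 1]
40. n0.pre = false  [S₁.pre == false]
41. n0.depth = 13  [S₁.depth + 3]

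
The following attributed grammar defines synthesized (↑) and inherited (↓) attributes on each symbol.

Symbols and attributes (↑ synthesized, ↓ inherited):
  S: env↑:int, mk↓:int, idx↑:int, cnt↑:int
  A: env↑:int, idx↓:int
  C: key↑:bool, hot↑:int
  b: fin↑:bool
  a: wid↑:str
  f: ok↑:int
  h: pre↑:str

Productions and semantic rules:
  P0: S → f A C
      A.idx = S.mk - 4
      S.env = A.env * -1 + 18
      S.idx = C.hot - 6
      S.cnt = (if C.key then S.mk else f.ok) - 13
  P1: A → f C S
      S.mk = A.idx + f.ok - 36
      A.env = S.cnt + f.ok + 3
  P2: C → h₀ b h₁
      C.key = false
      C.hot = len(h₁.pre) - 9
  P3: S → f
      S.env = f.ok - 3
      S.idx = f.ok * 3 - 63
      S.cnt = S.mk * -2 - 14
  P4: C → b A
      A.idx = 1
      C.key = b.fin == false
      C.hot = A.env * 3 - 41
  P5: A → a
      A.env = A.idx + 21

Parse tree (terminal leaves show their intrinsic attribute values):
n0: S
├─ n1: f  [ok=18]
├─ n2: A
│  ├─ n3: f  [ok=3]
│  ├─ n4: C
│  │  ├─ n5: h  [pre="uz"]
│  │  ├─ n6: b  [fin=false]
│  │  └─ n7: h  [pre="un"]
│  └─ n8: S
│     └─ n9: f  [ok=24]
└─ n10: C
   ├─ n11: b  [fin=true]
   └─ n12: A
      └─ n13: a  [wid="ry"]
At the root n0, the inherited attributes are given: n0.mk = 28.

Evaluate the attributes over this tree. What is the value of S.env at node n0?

1. n0.mk = 28  [given at root]
2. n1.ok = 18  [terminal]
3. n2.idx = 24  [S.mk - 4]
4. n3.ok = 3  [terminal]
5. n5.pre = "uz"  [terminal]
6. n6.fin = false  [terminal]
7. n7.pre = "un"  [terminal]
8. n4.key = false  [false]
9. n4.hot = -7  [len(h₁.pre) - 9]
10. n8.mk = -9  [A.idx + f.ok - 36]
11. n9.ok = 24  [terminal]
12. n8.env = 21  [f.ok - 3]
13. n8.idx = 9  [f.ok * 3 - 63]
14. n8.cnt = 4  [S.mk * -2 - 14]
15. n2.env = 10  [S.cnt + f.ok + 3]
16. n11.fin = true  [terminal]
17. n12.idx = 1  [1]
18. n13.wid = "ry"  [terminal]
19. n12.env = 22  [A.idx + 21]
20. n10.key = false  [b.fin == false]
21. n10.hot = 25  [A.env * 3 - 41]
22. n0.env = 8  [A.env * -1 + 18]
23. n0.idx = 19  [C.hot - 6]
24. n0.cnt = 5  [(if C.key then S.mk else f.ok) - 13]

8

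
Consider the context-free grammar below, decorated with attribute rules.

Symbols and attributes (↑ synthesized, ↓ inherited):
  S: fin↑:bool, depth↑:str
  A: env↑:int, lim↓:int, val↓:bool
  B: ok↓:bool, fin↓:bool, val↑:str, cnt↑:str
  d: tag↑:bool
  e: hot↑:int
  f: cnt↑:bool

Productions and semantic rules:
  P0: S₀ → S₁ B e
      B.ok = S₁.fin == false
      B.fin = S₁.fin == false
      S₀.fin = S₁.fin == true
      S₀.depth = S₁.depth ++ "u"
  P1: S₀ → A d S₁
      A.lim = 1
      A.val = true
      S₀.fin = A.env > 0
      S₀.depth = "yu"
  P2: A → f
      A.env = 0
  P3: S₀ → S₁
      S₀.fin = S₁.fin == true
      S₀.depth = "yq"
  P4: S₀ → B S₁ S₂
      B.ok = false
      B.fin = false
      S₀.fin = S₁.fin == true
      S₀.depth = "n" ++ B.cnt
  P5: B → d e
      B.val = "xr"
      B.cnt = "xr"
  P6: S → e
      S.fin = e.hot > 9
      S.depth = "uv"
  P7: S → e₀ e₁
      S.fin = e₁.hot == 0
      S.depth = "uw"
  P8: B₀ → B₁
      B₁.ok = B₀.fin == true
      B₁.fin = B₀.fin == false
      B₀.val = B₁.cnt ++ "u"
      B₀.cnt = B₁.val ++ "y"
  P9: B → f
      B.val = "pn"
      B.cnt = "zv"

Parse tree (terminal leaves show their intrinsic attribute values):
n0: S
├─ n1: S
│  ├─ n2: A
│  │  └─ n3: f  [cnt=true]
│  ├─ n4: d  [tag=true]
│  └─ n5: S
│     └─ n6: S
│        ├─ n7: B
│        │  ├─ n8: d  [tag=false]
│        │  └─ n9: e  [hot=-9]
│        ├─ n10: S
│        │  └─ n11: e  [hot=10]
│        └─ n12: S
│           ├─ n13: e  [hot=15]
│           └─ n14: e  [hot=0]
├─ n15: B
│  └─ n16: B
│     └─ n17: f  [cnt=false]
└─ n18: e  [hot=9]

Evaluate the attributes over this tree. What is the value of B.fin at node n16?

false

1. n2.lim = 1  [1]
2. n2.val = true  [true]
3. n3.cnt = true  [terminal]
4. n2.env = 0  [0]
5. n4.tag = true  [terminal]
6. n7.ok = false  [false]
7. n7.fin = false  [false]
8. n8.tag = false  [terminal]
9. n9.hot = -9  [terminal]
10. n7.val = "xr"  ["xr"]
11. n7.cnt = "xr"  ["xr"]
12. n11.hot = 10  [terminal]
13. n10.fin = true  [e.hot > 9]
14. n10.depth = "uv"  ["uv"]
15. n13.hot = 15  [terminal]
16. n14.hot = 0  [terminal]
17. n12.fin = true  [e₁.hot == 0]
18. n12.depth = "uw"  ["uw"]
19. n6.fin = true  [S₁.fin == true]
20. n6.depth = "nxr"  ["n" ++ B.cnt]
21. n5.fin = true  [S₁.fin == true]
22. n5.depth = "yq"  ["yq"]
23. n1.fin = false  [A.env > 0]
24. n1.depth = "yu"  ["yu"]
25. n15.ok = true  [S₁.fin == false]
26. n15.fin = true  [S₁.fin == false]
27. n16.ok = true  [B₀.fin == true]
28. n16.fin = false  [B₀.fin == false]
29. n17.cnt = false  [terminal]
30. n16.val = "pn"  ["pn"]
31. n16.cnt = "zv"  ["zv"]
32. n15.val = "zvu"  [B₁.cnt ++ "u"]
33. n15.cnt = "pny"  [B₁.val ++ "y"]
34. n18.hot = 9  [terminal]
35. n0.fin = false  [S₁.fin == true]
36. n0.depth = "yuu"  [S₁.depth ++ "u"]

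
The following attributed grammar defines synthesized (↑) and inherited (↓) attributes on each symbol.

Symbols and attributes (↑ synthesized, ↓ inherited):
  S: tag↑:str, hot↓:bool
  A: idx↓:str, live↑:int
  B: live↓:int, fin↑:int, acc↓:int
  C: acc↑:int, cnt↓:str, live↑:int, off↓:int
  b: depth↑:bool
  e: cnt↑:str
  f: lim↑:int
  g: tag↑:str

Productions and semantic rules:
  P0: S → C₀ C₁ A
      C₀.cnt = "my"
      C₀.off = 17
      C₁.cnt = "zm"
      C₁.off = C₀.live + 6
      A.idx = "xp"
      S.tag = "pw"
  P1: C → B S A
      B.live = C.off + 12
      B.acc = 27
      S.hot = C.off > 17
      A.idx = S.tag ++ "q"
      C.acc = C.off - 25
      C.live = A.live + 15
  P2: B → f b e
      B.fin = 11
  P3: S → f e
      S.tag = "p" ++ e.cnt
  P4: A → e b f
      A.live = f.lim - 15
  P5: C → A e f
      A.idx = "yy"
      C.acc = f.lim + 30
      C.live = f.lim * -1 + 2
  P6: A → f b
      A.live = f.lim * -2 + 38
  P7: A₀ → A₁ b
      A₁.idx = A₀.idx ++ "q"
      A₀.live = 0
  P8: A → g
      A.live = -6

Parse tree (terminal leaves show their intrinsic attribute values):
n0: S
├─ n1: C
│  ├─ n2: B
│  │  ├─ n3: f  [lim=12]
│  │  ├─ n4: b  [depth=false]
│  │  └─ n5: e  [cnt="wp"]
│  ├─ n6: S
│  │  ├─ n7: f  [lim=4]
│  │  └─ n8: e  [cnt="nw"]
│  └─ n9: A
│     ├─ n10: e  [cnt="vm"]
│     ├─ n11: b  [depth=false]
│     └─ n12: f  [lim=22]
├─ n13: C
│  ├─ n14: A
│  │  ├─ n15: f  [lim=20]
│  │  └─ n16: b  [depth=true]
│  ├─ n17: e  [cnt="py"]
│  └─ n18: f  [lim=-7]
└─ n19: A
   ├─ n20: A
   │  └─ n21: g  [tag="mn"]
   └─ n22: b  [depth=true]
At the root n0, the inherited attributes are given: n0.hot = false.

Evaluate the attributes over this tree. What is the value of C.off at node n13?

1. n0.hot = false  [given at root]
2. n1.cnt = "my"  ["my"]
3. n1.off = 17  [17]
4. n2.live = 29  [C.off + 12]
5. n2.acc = 27  [27]
6. n3.lim = 12  [terminal]
7. n4.depth = false  [terminal]
8. n5.cnt = "wp"  [terminal]
9. n2.fin = 11  [11]
10. n6.hot = false  [C.off > 17]
11. n7.lim = 4  [terminal]
12. n8.cnt = "nw"  [terminal]
13. n6.tag = "pnw"  ["p" ++ e.cnt]
14. n9.idx = "pnwq"  [S.tag ++ "q"]
15. n10.cnt = "vm"  [terminal]
16. n11.depth = false  [terminal]
17. n12.lim = 22  [terminal]
18. n9.live = 7  [f.lim - 15]
19. n1.acc = -8  [C.off - 25]
20. n1.live = 22  [A.live + 15]
21. n13.cnt = "zm"  ["zm"]
22. n13.off = 28  [C₀.live + 6]
23. n14.idx = "yy"  ["yy"]
24. n15.lim = 20  [terminal]
25. n16.depth = true  [terminal]
26. n14.live = -2  [f.lim * -2 + 38]
27. n17.cnt = "py"  [terminal]
28. n18.lim = -7  [terminal]
29. n13.acc = 23  [f.lim + 30]
30. n13.live = 9  [f.lim * -1 + 2]
31. n19.idx = "xp"  ["xp"]
32. n20.idx = "xpq"  [A₀.idx ++ "q"]
33. n21.tag = "mn"  [terminal]
34. n20.live = -6  [-6]
35. n22.depth = true  [terminal]
36. n19.live = 0  [0]
37. n0.tag = "pw"  ["pw"]

28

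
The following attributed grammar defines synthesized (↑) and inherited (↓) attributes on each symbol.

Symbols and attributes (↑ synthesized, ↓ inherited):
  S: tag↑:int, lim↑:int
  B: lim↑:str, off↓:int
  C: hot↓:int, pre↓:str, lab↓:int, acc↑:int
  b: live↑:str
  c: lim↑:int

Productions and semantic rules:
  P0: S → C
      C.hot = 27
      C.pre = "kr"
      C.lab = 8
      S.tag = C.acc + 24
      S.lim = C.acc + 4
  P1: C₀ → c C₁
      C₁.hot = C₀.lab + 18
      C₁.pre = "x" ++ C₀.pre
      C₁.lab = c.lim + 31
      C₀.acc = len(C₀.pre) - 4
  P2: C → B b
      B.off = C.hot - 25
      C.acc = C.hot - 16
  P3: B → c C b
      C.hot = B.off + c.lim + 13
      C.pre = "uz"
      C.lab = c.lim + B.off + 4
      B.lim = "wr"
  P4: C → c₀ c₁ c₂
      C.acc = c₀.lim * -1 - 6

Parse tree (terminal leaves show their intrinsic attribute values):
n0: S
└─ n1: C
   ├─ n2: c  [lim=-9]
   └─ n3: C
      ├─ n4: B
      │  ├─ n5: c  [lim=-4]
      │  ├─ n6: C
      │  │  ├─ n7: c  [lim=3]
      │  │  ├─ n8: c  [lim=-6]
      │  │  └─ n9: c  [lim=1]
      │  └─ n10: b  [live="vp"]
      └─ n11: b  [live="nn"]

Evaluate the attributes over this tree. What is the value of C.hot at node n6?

10

1. n1.hot = 27  [27]
2. n1.pre = "kr"  ["kr"]
3. n1.lab = 8  [8]
4. n2.lim = -9  [terminal]
5. n3.hot = 26  [C₀.lab + 18]
6. n3.pre = "xkr"  ["x" ++ C₀.pre]
7. n3.lab = 22  [c.lim + 31]
8. n4.off = 1  [C.hot - 25]
9. n5.lim = -4  [terminal]
10. n6.hot = 10  [B.off + c.lim + 13]
11. n6.pre = "uz"  ["uz"]
12. n6.lab = 1  [c.lim + B.off + 4]
13. n7.lim = 3  [terminal]
14. n8.lim = -6  [terminal]
15. n9.lim = 1  [terminal]
16. n6.acc = -9  [c₀.lim * -1 - 6]
17. n10.live = "vp"  [terminal]
18. n4.lim = "wr"  ["wr"]
19. n11.live = "nn"  [terminal]
20. n3.acc = 10  [C.hot - 16]
21. n1.acc = -2  [len(C₀.pre) - 4]
22. n0.tag = 22  [C.acc + 24]
23. n0.lim = 2  [C.acc + 4]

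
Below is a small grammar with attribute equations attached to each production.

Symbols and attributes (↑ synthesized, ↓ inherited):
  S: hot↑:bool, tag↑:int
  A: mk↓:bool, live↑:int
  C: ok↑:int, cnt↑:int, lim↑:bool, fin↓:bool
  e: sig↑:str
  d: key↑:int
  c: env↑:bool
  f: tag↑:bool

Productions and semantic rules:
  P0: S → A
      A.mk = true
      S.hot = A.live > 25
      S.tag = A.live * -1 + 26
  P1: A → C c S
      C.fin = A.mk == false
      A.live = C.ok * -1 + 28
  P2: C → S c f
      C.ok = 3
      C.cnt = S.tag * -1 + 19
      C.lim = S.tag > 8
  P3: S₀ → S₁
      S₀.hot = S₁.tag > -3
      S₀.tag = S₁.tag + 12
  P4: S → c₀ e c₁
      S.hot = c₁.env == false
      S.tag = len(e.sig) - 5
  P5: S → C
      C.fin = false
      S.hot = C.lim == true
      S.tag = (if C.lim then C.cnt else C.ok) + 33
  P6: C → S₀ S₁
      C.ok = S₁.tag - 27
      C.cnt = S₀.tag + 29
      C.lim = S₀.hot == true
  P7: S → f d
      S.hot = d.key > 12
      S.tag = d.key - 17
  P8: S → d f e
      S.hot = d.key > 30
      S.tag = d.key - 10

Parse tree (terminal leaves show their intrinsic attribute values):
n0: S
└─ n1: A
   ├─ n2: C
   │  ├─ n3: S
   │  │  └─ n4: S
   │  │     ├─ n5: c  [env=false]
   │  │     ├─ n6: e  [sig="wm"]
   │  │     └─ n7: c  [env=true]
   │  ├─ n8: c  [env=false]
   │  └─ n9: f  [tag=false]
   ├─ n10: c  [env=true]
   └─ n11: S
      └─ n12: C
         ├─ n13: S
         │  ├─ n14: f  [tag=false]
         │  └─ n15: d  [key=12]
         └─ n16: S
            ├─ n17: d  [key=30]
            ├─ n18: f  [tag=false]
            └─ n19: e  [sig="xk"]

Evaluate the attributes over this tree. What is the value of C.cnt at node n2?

1. n1.mk = true  [true]
2. n2.fin = false  [A.mk == false]
3. n5.env = false  [terminal]
4. n6.sig = "wm"  [terminal]
5. n7.env = true  [terminal]
6. n4.hot = false  [c₁.env == false]
7. n4.tag = -3  [len(e.sig) - 5]
8. n3.hot = false  [S₁.tag > -3]
9. n3.tag = 9  [S₁.tag + 12]
10. n8.env = false  [terminal]
11. n9.tag = false  [terminal]
12. n2.ok = 3  [3]
13. n2.cnt = 10  [S.tag * -1 + 19]
14. n2.lim = true  [S.tag > 8]
15. n10.env = true  [terminal]
16. n12.fin = false  [false]
17. n14.tag = false  [terminal]
18. n15.key = 12  [terminal]
19. n13.hot = false  [d.key > 12]
20. n13.tag = -5  [d.key - 17]
21. n17.key = 30  [terminal]
22. n18.tag = false  [terminal]
23. n19.sig = "xk"  [terminal]
24. n16.hot = false  [d.key > 30]
25. n16.tag = 20  [d.key - 10]
26. n12.ok = -7  [S₁.tag - 27]
27. n12.cnt = 24  [S₀.tag + 29]
28. n12.lim = false  [S₀.hot == true]
29. n11.hot = false  [C.lim == true]
30. n11.tag = 26  [(if C.lim then C.cnt else C.ok) + 33]
31. n1.live = 25  [C.ok * -1 + 28]
32. n0.hot = false  [A.live > 25]
33. n0.tag = 1  [A.live * -1 + 26]

10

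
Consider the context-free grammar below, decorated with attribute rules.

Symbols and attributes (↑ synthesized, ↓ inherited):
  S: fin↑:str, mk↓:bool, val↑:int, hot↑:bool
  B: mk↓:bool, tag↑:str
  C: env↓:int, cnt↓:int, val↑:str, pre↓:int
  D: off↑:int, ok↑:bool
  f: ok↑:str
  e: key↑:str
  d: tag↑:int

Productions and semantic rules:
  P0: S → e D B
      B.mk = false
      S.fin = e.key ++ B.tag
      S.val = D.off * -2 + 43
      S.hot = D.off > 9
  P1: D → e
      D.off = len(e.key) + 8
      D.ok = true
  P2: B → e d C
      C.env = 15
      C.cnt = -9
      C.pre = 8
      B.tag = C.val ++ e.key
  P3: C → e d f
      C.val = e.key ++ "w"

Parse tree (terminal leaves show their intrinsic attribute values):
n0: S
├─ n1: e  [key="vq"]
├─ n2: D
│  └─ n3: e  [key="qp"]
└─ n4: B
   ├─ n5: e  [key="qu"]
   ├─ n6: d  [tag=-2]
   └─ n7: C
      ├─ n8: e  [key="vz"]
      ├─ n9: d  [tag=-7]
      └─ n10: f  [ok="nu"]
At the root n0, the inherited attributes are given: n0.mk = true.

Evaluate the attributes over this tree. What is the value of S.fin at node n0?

"vqvzwqu"

1. n0.mk = true  [given at root]
2. n1.key = "vq"  [terminal]
3. n3.key = "qp"  [terminal]
4. n2.off = 10  [len(e.key) + 8]
5. n2.ok = true  [true]
6. n4.mk = false  [false]
7. n5.key = "qu"  [terminal]
8. n6.tag = -2  [terminal]
9. n7.env = 15  [15]
10. n7.cnt = -9  [-9]
11. n7.pre = 8  [8]
12. n8.key = "vz"  [terminal]
13. n9.tag = -7  [terminal]
14. n10.ok = "nu"  [terminal]
15. n7.val = "vzw"  [e.key ++ "w"]
16. n4.tag = "vzwqu"  [C.val ++ e.key]
17. n0.fin = "vqvzwqu"  [e.key ++ B.tag]
18. n0.val = 23  [D.off * -2 + 43]
19. n0.hot = true  [D.off > 9]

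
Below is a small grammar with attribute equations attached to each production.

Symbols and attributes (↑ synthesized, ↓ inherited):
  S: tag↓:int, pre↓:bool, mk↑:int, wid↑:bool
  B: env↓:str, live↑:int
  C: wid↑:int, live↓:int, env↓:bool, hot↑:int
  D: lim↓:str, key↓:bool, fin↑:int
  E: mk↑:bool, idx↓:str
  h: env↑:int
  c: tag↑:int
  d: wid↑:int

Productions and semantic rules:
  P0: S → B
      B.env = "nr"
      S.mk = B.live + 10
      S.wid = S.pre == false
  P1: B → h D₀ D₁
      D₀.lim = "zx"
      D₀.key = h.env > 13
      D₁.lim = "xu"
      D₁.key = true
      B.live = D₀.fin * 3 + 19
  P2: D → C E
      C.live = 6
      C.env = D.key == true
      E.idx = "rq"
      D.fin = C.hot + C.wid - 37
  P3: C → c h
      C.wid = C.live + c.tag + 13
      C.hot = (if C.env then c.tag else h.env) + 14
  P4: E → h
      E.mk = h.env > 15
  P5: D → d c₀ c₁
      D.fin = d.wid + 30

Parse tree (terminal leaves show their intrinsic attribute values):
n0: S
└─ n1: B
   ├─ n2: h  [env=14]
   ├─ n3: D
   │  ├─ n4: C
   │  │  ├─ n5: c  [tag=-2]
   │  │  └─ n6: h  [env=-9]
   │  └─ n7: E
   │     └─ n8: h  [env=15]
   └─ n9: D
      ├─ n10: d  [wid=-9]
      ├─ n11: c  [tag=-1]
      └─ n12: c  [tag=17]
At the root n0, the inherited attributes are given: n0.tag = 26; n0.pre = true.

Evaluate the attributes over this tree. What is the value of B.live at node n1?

-5

1. n0.tag = 26  [given at root]
2. n0.pre = true  [given at root]
3. n1.env = "nr"  ["nr"]
4. n2.env = 14  [terminal]
5. n3.lim = "zx"  ["zx"]
6. n3.key = true  [h.env > 13]
7. n4.live = 6  [6]
8. n4.env = true  [D.key == true]
9. n5.tag = -2  [terminal]
10. n6.env = -9  [terminal]
11. n4.wid = 17  [C.live + c.tag + 13]
12. n4.hot = 12  [(if C.env then c.tag else h.env) + 14]
13. n7.idx = "rq"  ["rq"]
14. n8.env = 15  [terminal]
15. n7.mk = false  [h.env > 15]
16. n3.fin = -8  [C.hot + C.wid - 37]
17. n9.lim = "xu"  ["xu"]
18. n9.key = true  [true]
19. n10.wid = -9  [terminal]
20. n11.tag = -1  [terminal]
21. n12.tag = 17  [terminal]
22. n9.fin = 21  [d.wid + 30]
23. n1.live = -5  [D₀.fin * 3 + 19]
24. n0.mk = 5  [B.live + 10]
25. n0.wid = false  [S.pre == false]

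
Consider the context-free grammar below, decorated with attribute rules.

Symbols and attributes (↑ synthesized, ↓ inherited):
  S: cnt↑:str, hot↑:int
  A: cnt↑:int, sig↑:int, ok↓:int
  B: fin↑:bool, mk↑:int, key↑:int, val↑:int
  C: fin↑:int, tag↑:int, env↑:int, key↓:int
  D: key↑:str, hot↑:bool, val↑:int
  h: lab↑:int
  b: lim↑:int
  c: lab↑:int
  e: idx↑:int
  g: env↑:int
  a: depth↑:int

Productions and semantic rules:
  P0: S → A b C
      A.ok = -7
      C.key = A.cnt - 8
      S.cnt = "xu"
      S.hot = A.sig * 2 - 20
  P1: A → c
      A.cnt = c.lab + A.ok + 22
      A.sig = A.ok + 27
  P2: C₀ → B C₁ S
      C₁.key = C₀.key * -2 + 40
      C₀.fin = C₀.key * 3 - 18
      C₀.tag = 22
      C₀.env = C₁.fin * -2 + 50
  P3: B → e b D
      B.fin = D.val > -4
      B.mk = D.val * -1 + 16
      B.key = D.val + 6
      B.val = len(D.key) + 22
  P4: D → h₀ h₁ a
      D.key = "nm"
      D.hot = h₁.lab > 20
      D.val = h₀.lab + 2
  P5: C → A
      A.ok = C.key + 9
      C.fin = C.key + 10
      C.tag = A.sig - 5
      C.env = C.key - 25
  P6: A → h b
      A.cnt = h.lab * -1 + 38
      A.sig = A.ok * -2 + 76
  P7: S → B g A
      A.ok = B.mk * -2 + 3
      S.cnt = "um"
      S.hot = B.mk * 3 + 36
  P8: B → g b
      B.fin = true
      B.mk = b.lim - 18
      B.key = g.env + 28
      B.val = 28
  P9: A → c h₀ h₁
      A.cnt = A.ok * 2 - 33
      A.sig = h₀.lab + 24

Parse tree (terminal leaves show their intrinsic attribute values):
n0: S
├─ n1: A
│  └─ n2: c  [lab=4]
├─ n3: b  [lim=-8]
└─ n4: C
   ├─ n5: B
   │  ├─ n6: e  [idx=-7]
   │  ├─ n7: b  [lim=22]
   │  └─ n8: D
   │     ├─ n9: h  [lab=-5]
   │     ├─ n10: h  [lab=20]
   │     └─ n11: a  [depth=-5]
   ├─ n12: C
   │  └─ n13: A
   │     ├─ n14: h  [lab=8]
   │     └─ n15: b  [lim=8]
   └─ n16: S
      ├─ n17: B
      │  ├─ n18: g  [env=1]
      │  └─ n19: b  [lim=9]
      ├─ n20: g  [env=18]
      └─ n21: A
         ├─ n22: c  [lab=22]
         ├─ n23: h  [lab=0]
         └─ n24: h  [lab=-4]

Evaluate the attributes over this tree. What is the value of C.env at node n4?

1. n1.ok = -7  [-7]
2. n2.lab = 4  [terminal]
3. n1.cnt = 19  [c.lab + A.ok + 22]
4. n1.sig = 20  [A.ok + 27]
5. n3.lim = -8  [terminal]
6. n4.key = 11  [A.cnt - 8]
7. n6.idx = -7  [terminal]
8. n7.lim = 22  [terminal]
9. n9.lab = -5  [terminal]
10. n10.lab = 20  [terminal]
11. n11.depth = -5  [terminal]
12. n8.key = "nm"  ["nm"]
13. n8.hot = false  [h₁.lab > 20]
14. n8.val = -3  [h₀.lab + 2]
15. n5.fin = true  [D.val > -4]
16. n5.mk = 19  [D.val * -1 + 16]
17. n5.key = 3  [D.val + 6]
18. n5.val = 24  [len(D.key) + 22]
19. n12.key = 18  [C₀.key * -2 + 40]
20. n13.ok = 27  [C.key + 9]
21. n14.lab = 8  [terminal]
22. n15.lim = 8  [terminal]
23. n13.cnt = 30  [h.lab * -1 + 38]
24. n13.sig = 22  [A.ok * -2 + 76]
25. n12.fin = 28  [C.key + 10]
26. n12.tag = 17  [A.sig - 5]
27. n12.env = -7  [C.key - 25]
28. n18.env = 1  [terminal]
29. n19.lim = 9  [terminal]
30. n17.fin = true  [true]
31. n17.mk = -9  [b.lim - 18]
32. n17.key = 29  [g.env + 28]
33. n17.val = 28  [28]
34. n20.env = 18  [terminal]
35. n21.ok = 21  [B.mk * -2 + 3]
36. n22.lab = 22  [terminal]
37. n23.lab = 0  [terminal]
38. n24.lab = -4  [terminal]
39. n21.cnt = 9  [A.ok * 2 - 33]
40. n21.sig = 24  [h₀.lab + 24]
41. n16.cnt = "um"  ["um"]
42. n16.hot = 9  [B.mk * 3 + 36]
43. n4.fin = 15  [C₀.key * 3 - 18]
44. n4.tag = 22  [22]
45. n4.env = -6  [C₁.fin * -2 + 50]
46. n0.cnt = "xu"  ["xu"]
47. n0.hot = 20  [A.sig * 2 - 20]

-6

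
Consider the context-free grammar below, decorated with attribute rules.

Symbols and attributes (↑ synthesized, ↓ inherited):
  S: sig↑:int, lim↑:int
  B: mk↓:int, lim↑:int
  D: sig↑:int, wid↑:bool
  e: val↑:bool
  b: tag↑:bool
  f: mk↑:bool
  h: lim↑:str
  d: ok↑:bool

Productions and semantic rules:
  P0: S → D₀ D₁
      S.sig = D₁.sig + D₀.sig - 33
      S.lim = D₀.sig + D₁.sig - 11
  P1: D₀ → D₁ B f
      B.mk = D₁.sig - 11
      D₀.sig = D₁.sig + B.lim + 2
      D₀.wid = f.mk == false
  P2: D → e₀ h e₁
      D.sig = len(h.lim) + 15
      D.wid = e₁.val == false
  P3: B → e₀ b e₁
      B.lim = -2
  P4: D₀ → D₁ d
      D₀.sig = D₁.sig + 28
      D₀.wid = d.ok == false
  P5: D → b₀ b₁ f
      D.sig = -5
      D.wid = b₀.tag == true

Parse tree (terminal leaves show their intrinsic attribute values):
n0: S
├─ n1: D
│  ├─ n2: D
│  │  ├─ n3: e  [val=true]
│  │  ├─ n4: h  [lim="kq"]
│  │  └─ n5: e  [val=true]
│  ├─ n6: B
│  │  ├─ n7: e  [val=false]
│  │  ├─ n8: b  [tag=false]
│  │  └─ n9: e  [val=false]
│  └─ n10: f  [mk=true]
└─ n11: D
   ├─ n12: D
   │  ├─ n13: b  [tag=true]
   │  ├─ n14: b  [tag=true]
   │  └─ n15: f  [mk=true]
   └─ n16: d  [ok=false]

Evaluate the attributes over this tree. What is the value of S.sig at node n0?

7

1. n3.val = true  [terminal]
2. n4.lim = "kq"  [terminal]
3. n5.val = true  [terminal]
4. n2.sig = 17  [len(h.lim) + 15]
5. n2.wid = false  [e₁.val == false]
6. n6.mk = 6  [D₁.sig - 11]
7. n7.val = false  [terminal]
8. n8.tag = false  [terminal]
9. n9.val = false  [terminal]
10. n6.lim = -2  [-2]
11. n10.mk = true  [terminal]
12. n1.sig = 17  [D₁.sig + B.lim + 2]
13. n1.wid = false  [f.mk == false]
14. n13.tag = true  [terminal]
15. n14.tag = true  [terminal]
16. n15.mk = true  [terminal]
17. n12.sig = -5  [-5]
18. n12.wid = true  [b₀.tag == true]
19. n16.ok = false  [terminal]
20. n11.sig = 23  [D₁.sig + 28]
21. n11.wid = true  [d.ok == false]
22. n0.sig = 7  [D₁.sig + D₀.sig - 33]
23. n0.lim = 29  [D₀.sig + D₁.sig - 11]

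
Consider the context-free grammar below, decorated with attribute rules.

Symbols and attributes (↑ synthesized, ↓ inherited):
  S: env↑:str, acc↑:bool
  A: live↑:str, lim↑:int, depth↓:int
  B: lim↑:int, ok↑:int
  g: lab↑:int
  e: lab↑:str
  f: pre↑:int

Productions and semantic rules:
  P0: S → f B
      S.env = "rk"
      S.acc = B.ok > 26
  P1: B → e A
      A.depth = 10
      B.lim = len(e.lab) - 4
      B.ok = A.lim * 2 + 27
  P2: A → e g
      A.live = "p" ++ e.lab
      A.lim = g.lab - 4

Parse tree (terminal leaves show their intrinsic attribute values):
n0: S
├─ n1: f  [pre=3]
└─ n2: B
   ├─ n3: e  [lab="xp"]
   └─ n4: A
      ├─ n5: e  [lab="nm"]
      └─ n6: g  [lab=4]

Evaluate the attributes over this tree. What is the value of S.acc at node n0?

true

1. n1.pre = 3  [terminal]
2. n3.lab = "xp"  [terminal]
3. n4.depth = 10  [10]
4. n5.lab = "nm"  [terminal]
5. n6.lab = 4  [terminal]
6. n4.live = "pnm"  ["p" ++ e.lab]
7. n4.lim = 0  [g.lab - 4]
8. n2.lim = -2  [len(e.lab) - 4]
9. n2.ok = 27  [A.lim * 2 + 27]
10. n0.env = "rk"  ["rk"]
11. n0.acc = true  [B.ok > 26]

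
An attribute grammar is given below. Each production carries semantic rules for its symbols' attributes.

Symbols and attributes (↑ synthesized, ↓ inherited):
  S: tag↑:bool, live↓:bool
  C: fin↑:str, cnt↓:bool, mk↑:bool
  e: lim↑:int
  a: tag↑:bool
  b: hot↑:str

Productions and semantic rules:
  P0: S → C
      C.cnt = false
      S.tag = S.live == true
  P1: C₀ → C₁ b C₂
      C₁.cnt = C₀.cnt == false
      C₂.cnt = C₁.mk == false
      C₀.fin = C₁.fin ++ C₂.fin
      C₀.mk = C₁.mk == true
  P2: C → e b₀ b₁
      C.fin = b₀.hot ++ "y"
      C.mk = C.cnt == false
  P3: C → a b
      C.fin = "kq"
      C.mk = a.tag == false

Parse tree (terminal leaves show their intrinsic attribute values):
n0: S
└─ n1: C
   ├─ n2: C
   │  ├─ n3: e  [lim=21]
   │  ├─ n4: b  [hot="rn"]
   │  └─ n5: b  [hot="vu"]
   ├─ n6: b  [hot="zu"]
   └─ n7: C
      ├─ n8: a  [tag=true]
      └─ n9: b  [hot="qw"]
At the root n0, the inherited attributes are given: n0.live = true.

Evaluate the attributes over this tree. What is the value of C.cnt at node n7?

true

1. n0.live = true  [given at root]
2. n1.cnt = false  [false]
3. n2.cnt = true  [C₀.cnt == false]
4. n3.lim = 21  [terminal]
5. n4.hot = "rn"  [terminal]
6. n5.hot = "vu"  [terminal]
7. n2.fin = "rny"  [b₀.hot ++ "y"]
8. n2.mk = false  [C.cnt == false]
9. n6.hot = "zu"  [terminal]
10. n7.cnt = true  [C₁.mk == false]
11. n8.tag = true  [terminal]
12. n9.hot = "qw"  [terminal]
13. n7.fin = "kq"  ["kq"]
14. n7.mk = false  [a.tag == false]
15. n1.fin = "rnykq"  [C₁.fin ++ C₂.fin]
16. n1.mk = false  [C₁.mk == true]
17. n0.tag = true  [S.live == true]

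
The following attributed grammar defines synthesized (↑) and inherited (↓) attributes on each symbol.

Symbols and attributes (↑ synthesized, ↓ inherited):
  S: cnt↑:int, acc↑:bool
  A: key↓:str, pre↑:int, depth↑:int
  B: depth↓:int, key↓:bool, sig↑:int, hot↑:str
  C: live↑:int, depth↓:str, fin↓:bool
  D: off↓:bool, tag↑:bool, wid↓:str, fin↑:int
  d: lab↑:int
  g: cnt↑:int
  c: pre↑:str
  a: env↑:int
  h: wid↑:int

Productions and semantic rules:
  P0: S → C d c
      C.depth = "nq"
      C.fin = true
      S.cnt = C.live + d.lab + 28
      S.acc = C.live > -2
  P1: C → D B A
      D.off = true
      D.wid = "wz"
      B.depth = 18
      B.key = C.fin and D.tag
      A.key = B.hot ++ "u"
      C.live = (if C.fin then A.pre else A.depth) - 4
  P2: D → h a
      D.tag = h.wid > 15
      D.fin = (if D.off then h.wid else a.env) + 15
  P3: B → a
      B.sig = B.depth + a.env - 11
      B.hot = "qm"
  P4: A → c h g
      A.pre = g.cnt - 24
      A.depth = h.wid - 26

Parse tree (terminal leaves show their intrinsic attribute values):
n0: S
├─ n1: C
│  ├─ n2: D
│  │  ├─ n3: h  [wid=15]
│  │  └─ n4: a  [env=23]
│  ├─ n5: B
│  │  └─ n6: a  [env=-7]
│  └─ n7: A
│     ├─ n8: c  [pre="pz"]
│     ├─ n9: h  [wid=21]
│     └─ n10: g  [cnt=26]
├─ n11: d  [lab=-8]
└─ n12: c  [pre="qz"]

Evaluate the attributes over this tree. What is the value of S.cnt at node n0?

1. n1.depth = "nq"  ["nq"]
2. n1.fin = true  [true]
3. n2.off = true  [true]
4. n2.wid = "wz"  ["wz"]
5. n3.wid = 15  [terminal]
6. n4.env = 23  [terminal]
7. n2.tag = false  [h.wid > 15]
8. n2.fin = 30  [(if D.off then h.wid else a.env) + 15]
9. n5.depth = 18  [18]
10. n5.key = false  [C.fin and D.tag]
11. n6.env = -7  [terminal]
12. n5.sig = 0  [B.depth + a.env - 11]
13. n5.hot = "qm"  ["qm"]
14. n7.key = "qmu"  [B.hot ++ "u"]
15. n8.pre = "pz"  [terminal]
16. n9.wid = 21  [terminal]
17. n10.cnt = 26  [terminal]
18. n7.pre = 2  [g.cnt - 24]
19. n7.depth = -5  [h.wid - 26]
20. n1.live = -2  [(if C.fin then A.pre else A.depth) - 4]
21. n11.lab = -8  [terminal]
22. n12.pre = "qz"  [terminal]
23. n0.cnt = 18  [C.live + d.lab + 28]
24. n0.acc = false  [C.live > -2]

18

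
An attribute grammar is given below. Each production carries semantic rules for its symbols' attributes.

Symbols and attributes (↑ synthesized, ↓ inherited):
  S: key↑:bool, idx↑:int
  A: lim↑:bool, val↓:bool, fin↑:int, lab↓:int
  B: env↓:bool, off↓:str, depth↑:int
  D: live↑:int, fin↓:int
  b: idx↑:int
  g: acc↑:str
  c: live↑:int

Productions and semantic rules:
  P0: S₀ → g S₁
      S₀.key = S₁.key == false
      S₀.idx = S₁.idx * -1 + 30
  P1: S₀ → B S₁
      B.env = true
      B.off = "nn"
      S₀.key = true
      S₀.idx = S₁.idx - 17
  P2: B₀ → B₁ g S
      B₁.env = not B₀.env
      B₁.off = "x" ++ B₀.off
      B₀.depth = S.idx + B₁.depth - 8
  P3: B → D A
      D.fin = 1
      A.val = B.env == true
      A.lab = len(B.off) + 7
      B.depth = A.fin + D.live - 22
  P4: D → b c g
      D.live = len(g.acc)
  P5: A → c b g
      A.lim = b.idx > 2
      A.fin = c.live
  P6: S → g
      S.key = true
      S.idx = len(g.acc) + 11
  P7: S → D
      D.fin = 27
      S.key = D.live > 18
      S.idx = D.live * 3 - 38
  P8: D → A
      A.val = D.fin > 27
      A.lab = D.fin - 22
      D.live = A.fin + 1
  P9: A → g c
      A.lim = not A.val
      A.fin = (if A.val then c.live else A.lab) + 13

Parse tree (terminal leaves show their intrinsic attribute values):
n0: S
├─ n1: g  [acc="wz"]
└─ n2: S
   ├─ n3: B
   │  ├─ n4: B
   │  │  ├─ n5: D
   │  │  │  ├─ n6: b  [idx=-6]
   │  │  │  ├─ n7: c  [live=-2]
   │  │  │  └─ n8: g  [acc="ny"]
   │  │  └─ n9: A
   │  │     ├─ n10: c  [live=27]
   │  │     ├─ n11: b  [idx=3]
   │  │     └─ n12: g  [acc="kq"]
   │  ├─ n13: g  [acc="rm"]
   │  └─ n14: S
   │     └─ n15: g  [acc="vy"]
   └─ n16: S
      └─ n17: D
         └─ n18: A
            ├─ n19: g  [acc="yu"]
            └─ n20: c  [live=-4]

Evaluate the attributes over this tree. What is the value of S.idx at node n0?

28

1. n1.acc = "wz"  [terminal]
2. n3.env = true  [true]
3. n3.off = "nn"  ["nn"]
4. n4.env = false  [not B₀.env]
5. n4.off = "xnn"  ["x" ++ B₀.off]
6. n5.fin = 1  [1]
7. n6.idx = -6  [terminal]
8. n7.live = -2  [terminal]
9. n8.acc = "ny"  [terminal]
10. n5.live = 2  [len(g.acc)]
11. n9.val = false  [B.env == true]
12. n9.lab = 10  [len(B.off) + 7]
13. n10.live = 27  [terminal]
14. n11.idx = 3  [terminal]
15. n12.acc = "kq"  [terminal]
16. n9.lim = true  [b.idx > 2]
17. n9.fin = 27  [c.live]
18. n4.depth = 7  [A.fin + D.live - 22]
19. n13.acc = "rm"  [terminal]
20. n15.acc = "vy"  [terminal]
21. n14.key = true  [true]
22. n14.idx = 13  [len(g.acc) + 11]
23. n3.depth = 12  [S.idx + B₁.depth - 8]
24. n17.fin = 27  [27]
25. n18.val = false  [D.fin > 27]
26. n18.lab = 5  [D.fin - 22]
27. n19.acc = "yu"  [terminal]
28. n20.live = -4  [terminal]
29. n18.lim = true  [not A.val]
30. n18.fin = 18  [(if A.val then c.live else A.lab) + 13]
31. n17.live = 19  [A.fin + 1]
32. n16.key = true  [D.live > 18]
33. n16.idx = 19  [D.live * 3 - 38]
34. n2.key = true  [true]
35. n2.idx = 2  [S₁.idx - 17]
36. n0.key = false  [S₁.key == false]
37. n0.idx = 28  [S₁.idx * -1 + 30]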